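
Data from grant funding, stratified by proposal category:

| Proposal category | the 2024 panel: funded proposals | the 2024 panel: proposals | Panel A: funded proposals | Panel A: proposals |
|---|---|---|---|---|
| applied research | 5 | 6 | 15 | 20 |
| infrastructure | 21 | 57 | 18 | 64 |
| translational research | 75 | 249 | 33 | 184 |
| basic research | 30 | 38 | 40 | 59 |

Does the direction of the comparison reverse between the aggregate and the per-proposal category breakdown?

Applied research: the 2024 panel 5/6 = 83.3%, Panel A 15/20 = 75.0% → the 2024 panel
Infrastructure: the 2024 panel 21/57 = 36.8%, Panel A 18/64 = 28.1% → the 2024 panel
Translational research: the 2024 panel 75/249 = 30.1%, Panel A 33/184 = 17.9% → the 2024 panel
Basic research: the 2024 panel 30/38 = 78.9%, Panel A 40/59 = 67.8% → the 2024 panel
Overall: the 2024 panel 131/350 = 37.4%, Panel A 106/327 = 32.4% → the 2024 panel
The 2024 panel wins overall and in every proposal group — no reversal.

No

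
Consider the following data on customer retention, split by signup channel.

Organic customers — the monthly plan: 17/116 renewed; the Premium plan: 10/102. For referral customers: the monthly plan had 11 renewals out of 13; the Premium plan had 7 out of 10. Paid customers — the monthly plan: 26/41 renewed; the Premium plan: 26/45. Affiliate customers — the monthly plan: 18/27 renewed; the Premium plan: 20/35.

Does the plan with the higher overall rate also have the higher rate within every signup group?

Yes

Organic: the monthly plan 17/116 = 14.7%, the Premium plan 10/102 = 9.8% → the monthly plan
Referral: the monthly plan 11/13 = 84.6%, the Premium plan 7/10 = 70.0% → the monthly plan
Paid: the monthly plan 26/41 = 63.4%, the Premium plan 26/45 = 57.8% → the monthly plan
Affiliate: the monthly plan 18/27 = 66.7%, the Premium plan 20/35 = 57.1% → the monthly plan
Overall: the monthly plan 72/197 = 36.5%, the Premium plan 63/192 = 32.8% → the monthly plan
The monthly plan wins overall and in every signup group — no reversal.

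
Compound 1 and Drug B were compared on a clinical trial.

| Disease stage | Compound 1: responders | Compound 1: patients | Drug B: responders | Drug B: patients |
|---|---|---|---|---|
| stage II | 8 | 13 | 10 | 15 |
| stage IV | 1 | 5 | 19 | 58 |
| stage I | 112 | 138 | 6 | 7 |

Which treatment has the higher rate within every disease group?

Stage II: Compound 1 8/13 = 61.5%, Drug B 10/15 = 66.7% → Drug B
Stage IV: Compound 1 1/5 = 20.0%, Drug B 19/58 = 32.8% → Drug B
Stage I: Compound 1 112/138 = 81.2%, Drug B 6/7 = 85.7% → Drug B
Drug B has the higher rate in all 3 groups.

Drug B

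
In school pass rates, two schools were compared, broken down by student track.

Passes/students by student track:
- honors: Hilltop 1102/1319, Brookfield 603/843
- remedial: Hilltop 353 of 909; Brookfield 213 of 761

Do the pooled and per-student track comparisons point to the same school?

Honors: Hilltop 1102/1319 = 83.5%, Brookfield 603/843 = 71.5% → Hilltop
Remedial: Hilltop 353/909 = 38.8%, Brookfield 213/761 = 28.0% → Hilltop
Overall: Hilltop 1455/2228 = 65.3%, Brookfield 816/1604 = 50.9% → Hilltop
Hilltop wins overall and in every student group — no reversal.

Yes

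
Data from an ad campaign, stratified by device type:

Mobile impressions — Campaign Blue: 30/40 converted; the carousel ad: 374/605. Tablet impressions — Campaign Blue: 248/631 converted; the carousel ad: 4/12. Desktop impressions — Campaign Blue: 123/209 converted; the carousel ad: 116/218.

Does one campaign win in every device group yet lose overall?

Yes

Mobile: Campaign Blue 30/40 = 75.0%, the carousel ad 374/605 = 61.8% → Campaign Blue
Tablet: Campaign Blue 248/631 = 39.3%, the carousel ad 4/12 = 33.3% → Campaign Blue
Desktop: Campaign Blue 123/209 = 58.9%, the carousel ad 116/218 = 53.2% → Campaign Blue
Overall: Campaign Blue 401/880 = 45.6%, the carousel ad 494/835 = 59.2% → the carousel ad
Campaign Blue wins each device group but the carousel ad wins overall — the comparison reverses. Campaign Blue's impressions skew toward tablet, which has a lower base rate.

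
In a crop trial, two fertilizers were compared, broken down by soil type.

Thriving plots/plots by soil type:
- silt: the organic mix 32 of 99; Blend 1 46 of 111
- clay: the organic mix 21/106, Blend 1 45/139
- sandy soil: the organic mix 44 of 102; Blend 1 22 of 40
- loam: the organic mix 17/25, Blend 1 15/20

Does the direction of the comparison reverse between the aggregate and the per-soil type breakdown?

No

Silt: the organic mix 32/99 = 32.3%, Blend 1 46/111 = 41.4% → Blend 1
Clay: the organic mix 21/106 = 19.8%, Blend 1 45/139 = 32.4% → Blend 1
Sandy soil: the organic mix 44/102 = 43.1%, Blend 1 22/40 = 55.0% → Blend 1
Loam: the organic mix 17/25 = 68.0%, Blend 1 15/20 = 75.0% → Blend 1
Overall: the organic mix 114/332 = 34.3%, Blend 1 128/310 = 41.3% → Blend 1
Blend 1 wins overall and in every soil group — no reversal.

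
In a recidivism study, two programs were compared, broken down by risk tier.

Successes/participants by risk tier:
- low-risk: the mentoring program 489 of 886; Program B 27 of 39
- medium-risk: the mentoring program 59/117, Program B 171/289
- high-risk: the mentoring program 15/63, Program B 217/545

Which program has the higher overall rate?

Low-risk: the mentoring program 489/886 = 55.2%, Program B 27/39 = 69.2% → Program B
Medium-risk: the mentoring program 59/117 = 50.4%, Program B 171/289 = 59.2% → Program B
High-risk: the mentoring program 15/63 = 23.8%, Program B 217/545 = 39.8% → Program B
Overall: the mentoring program 563/1066 = 52.8%, Program B 415/873 = 47.5% → the mentoring program
(Program B wins every risk group but the mentoring program wins overall — Program B's participants skew toward the low-rate high-risk group.)

the mentoring program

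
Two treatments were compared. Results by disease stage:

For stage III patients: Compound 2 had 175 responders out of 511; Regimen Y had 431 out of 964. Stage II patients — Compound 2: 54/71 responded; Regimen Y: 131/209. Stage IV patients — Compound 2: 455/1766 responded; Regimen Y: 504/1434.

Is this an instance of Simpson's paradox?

No

Stage III: Compound 2 175/511 = 34.2%, Regimen Y 431/964 = 44.7% → Regimen Y
Stage II: Compound 2 54/71 = 76.1%, Regimen Y 131/209 = 62.7% → Compound 2
Stage IV: Compound 2 455/1766 = 25.8%, Regimen Y 504/1434 = 35.1% → Regimen Y
Overall: Compound 2 684/2348 = 29.1%, Regimen Y 1066/2607 = 40.9% → Regimen Y
Neither sweeps: Compound 2 wins 1 of 3 groups, Regimen Y wins 2. Regimen Y wins overall but not every group — no Simpson reversal.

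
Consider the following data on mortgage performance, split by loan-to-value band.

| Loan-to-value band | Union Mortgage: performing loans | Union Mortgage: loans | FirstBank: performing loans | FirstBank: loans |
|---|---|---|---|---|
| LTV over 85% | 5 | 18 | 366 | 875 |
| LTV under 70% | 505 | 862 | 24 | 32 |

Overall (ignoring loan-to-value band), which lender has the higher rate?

Union Mortgage

LTV over 85%: Union Mortgage 5/18 = 27.8%, FirstBank 366/875 = 41.8% → FirstBank
LTV under 70%: Union Mortgage 505/862 = 58.6%, FirstBank 24/32 = 75.0% → FirstBank
Overall: Union Mortgage 510/880 = 58.0%, FirstBank 390/907 = 43.0% → Union Mortgage
(FirstBank wins every loan-to-value group but Union Mortgage wins overall — FirstBank's loans skew toward the low-rate LTV over 85% group.)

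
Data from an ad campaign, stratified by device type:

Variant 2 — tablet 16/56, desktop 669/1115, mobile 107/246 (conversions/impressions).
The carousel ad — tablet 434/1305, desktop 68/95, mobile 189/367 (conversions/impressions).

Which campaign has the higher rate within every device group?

the carousel ad

Tablet: Variant 2 16/56 = 28.6%, the carousel ad 434/1305 = 33.3% → the carousel ad
Desktop: Variant 2 669/1115 = 60.0%, the carousel ad 68/95 = 71.6% → the carousel ad
Mobile: Variant 2 107/246 = 43.5%, the carousel ad 189/367 = 51.5% → the carousel ad
The carousel ad has the higher rate in all 3 groups.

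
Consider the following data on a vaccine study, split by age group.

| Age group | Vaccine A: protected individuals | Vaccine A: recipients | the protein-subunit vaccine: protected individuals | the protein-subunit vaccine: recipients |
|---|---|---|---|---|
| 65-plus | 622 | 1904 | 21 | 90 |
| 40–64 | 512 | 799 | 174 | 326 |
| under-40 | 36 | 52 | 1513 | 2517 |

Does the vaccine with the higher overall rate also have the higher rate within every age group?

No

65-plus: Vaccine A 622/1904 = 32.7%, the protein-subunit vaccine 21/90 = 23.3% → Vaccine A
40–64: Vaccine A 512/799 = 64.1%, the protein-subunit vaccine 174/326 = 53.4% → Vaccine A
Under-40: Vaccine A 36/52 = 69.2%, the protein-subunit vaccine 1513/2517 = 60.1% → Vaccine A
Overall: Vaccine A 1170/2755 = 42.5%, the protein-subunit vaccine 1708/2933 = 58.2% → the protein-subunit vaccine
Vaccine A wins each age group but the protein-subunit vaccine wins overall — the comparison reverses. Vaccine A's recipients skew toward 65-plus, which has a lower base rate.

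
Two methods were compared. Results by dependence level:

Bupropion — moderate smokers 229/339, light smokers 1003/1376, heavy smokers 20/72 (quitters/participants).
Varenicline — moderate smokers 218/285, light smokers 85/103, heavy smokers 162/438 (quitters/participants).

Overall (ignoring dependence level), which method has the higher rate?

Moderate smokers: bupropion 229/339 = 67.6%, varenicline 218/285 = 76.5% → varenicline
Light smokers: bupropion 1003/1376 = 72.9%, varenicline 85/103 = 82.5% → varenicline
Heavy smokers: bupropion 20/72 = 27.8%, varenicline 162/438 = 37.0% → varenicline
Overall: bupropion 1252/1787 = 70.1%, varenicline 465/826 = 56.3% → bupropion
(Varenicline wins every dependence group but bupropion wins overall — varenicline's participants skew toward the low-rate heavy smokers group.)

bupropion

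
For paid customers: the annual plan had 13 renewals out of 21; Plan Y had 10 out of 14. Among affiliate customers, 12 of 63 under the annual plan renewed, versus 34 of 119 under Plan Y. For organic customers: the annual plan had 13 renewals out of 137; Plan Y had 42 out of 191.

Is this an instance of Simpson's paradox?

No

Paid: the annual plan 13/21 = 61.9%, Plan Y 10/14 = 71.4% → Plan Y
Affiliate: the annual plan 12/63 = 19.0%, Plan Y 34/119 = 28.6% → Plan Y
Organic: the annual plan 13/137 = 9.5%, Plan Y 42/191 = 22.0% → Plan Y
Overall: the annual plan 38/221 = 17.2%, Plan Y 86/324 = 26.5% → Plan Y
Plan Y wins overall and in every signup group — no reversal.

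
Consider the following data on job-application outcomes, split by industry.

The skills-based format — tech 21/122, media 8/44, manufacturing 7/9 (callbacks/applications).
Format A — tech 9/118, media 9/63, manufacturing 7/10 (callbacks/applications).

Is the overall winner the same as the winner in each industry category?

Yes

Tech: the skills-based format 21/122 = 17.2%, Format A 9/118 = 7.6% → the skills-based format
Media: the skills-based format 8/44 = 18.2%, Format A 9/63 = 14.3% → the skills-based format
Manufacturing: the skills-based format 7/9 = 77.8%, Format A 7/10 = 70.0% → the skills-based format
Overall: the skills-based format 36/175 = 20.6%, Format A 25/191 = 13.1% → the skills-based format
The skills-based format wins overall and in every industry group — no reversal.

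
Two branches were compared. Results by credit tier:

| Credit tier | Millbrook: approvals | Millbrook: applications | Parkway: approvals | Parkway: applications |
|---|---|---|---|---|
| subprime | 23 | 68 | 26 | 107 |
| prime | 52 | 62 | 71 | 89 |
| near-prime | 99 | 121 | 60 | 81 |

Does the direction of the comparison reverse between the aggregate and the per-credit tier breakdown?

No

Subprime: Millbrook 23/68 = 33.8%, Parkway 26/107 = 24.3% → Millbrook
Prime: Millbrook 52/62 = 83.9%, Parkway 71/89 = 79.8% → Millbrook
Near-prime: Millbrook 99/121 = 81.8%, Parkway 60/81 = 74.1% → Millbrook
Overall: Millbrook 174/251 = 69.3%, Parkway 157/277 = 56.7% → Millbrook
Millbrook wins overall and in every credit group — no reversal.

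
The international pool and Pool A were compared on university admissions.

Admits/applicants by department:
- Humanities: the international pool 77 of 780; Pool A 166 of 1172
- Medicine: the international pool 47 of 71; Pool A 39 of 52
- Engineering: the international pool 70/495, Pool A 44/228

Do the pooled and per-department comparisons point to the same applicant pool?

Humanities: the international pool 77/780 = 9.9%, Pool A 166/1172 = 14.2% → Pool A
Medicine: the international pool 47/71 = 66.2%, Pool A 39/52 = 75.0% → Pool A
Engineering: the international pool 70/495 = 14.1%, Pool A 44/228 = 19.3% → Pool A
Overall: the international pool 194/1346 = 14.4%, Pool A 249/1452 = 17.1% → Pool A
Pool A wins overall and in every department group — no reversal.

Yes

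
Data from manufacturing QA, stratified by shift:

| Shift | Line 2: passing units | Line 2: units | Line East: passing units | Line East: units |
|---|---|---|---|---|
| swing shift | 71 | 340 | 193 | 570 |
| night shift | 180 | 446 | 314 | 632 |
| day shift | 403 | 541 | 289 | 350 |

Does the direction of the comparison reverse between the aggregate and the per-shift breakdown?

Swing shift: Line 2 71/340 = 20.9%, Line East 193/570 = 33.9% → Line East
Night shift: Line 2 180/446 = 40.4%, Line East 314/632 = 49.7% → Line East
Day shift: Line 2 403/541 = 74.5%, Line East 289/350 = 82.6% → Line East
Overall: Line 2 654/1327 = 49.3%, Line East 796/1552 = 51.3% → Line East
Line East wins overall and in every shift group — no reversal.

No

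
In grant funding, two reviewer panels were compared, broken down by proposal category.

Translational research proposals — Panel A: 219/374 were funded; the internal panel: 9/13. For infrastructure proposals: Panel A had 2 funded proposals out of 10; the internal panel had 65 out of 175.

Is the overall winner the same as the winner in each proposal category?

Translational research: Panel A 219/374 = 58.6%, the internal panel 9/13 = 69.2% → the internal panel
Infrastructure: Panel A 2/10 = 20.0%, the internal panel 65/175 = 37.1% → the internal panel
Overall: Panel A 221/384 = 57.6%, the internal panel 74/188 = 39.4% → Panel A
The internal panel wins each proposal group but Panel A wins overall — the comparison reverses. The internal panel's proposals skew toward infrastructure, which has a lower base rate.

No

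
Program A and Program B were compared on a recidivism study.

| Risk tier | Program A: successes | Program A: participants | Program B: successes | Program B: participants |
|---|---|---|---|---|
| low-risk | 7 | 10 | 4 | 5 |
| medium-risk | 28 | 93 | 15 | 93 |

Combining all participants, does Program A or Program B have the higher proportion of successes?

Low-risk: Program A 7/10 = 70.0%, Program B 4/5 = 80.0% → Program B
Medium-risk: Program A 28/93 = 30.1%, Program B 15/93 = 16.1% → Program A
Overall: Program A 35/103 = 34.0%, Program B 19/98 = 19.4% → Program A
(Neither sweeps every risk group, but Program A has the higher pooled rate.)

Program A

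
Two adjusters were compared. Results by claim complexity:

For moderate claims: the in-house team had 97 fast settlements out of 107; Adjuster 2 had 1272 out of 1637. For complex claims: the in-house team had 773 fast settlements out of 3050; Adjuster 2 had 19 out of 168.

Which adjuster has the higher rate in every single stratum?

Moderate: the in-house team 97/107 = 90.7%, Adjuster 2 1272/1637 = 77.7% → the in-house team
Complex: the in-house team 773/3050 = 25.3%, Adjuster 2 19/168 = 11.3% → the in-house team
The in-house team has the higher rate in both groups.

the in-house team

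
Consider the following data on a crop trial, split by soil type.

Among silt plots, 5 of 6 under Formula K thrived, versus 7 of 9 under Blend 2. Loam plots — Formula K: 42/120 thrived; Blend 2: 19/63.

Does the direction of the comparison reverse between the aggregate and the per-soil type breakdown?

No

Silt: Formula K 5/6 = 83.3%, Blend 2 7/9 = 77.8% → Formula K
Loam: Formula K 42/120 = 35.0%, Blend 2 19/63 = 30.2% → Formula K
Overall: Formula K 47/126 = 37.3%, Blend 2 26/72 = 36.1% → Formula K
Formula K wins overall and in every soil group — no reversal.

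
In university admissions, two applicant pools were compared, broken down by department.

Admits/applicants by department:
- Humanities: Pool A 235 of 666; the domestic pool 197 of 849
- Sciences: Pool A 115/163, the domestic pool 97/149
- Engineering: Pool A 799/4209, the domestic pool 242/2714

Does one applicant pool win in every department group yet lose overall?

Humanities: Pool A 235/666 = 35.3%, the domestic pool 197/849 = 23.2% → Pool A
Sciences: Pool A 115/163 = 70.6%, the domestic pool 97/149 = 65.1% → Pool A
Engineering: Pool A 799/4209 = 19.0%, the domestic pool 242/2714 = 8.9% → Pool A
Overall: Pool A 1149/5038 = 22.8%, the domestic pool 536/3712 = 14.4% → Pool A
Pool A wins overall and in every department group — no reversal.

No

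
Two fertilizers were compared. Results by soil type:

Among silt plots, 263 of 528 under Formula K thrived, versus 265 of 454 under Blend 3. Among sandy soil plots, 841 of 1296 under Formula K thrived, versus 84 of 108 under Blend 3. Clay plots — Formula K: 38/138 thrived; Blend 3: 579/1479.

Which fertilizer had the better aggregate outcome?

Silt: Formula K 263/528 = 49.8%, Blend 3 265/454 = 58.4% → Blend 3
Sandy soil: Formula K 841/1296 = 64.9%, Blend 3 84/108 = 77.8% → Blend 3
Clay: Formula K 38/138 = 27.5%, Blend 3 579/1479 = 39.1% → Blend 3
Overall: Formula K 1142/1962 = 58.2%, Blend 3 928/2041 = 45.5% → Formula K
(Blend 3 wins every soil group but Formula K wins overall — Blend 3's plots skew toward the low-rate clay group.)

Formula K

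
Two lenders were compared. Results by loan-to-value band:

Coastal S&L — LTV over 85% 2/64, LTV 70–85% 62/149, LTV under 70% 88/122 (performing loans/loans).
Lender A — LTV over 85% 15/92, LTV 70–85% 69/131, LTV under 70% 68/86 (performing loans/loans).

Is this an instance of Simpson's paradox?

LTV over 85%: Coastal S&L 2/64 = 3.1%, Lender A 15/92 = 16.3% → Lender A
LTV 70–85%: Coastal S&L 62/149 = 41.6%, Lender A 69/131 = 52.7% → Lender A
LTV under 70%: Coastal S&L 88/122 = 72.1%, Lender A 68/86 = 79.1% → Lender A
Overall: Coastal S&L 152/335 = 45.4%, Lender A 152/309 = 49.2% → Lender A
Lender A wins overall and in every loan-to-value group — no reversal.

No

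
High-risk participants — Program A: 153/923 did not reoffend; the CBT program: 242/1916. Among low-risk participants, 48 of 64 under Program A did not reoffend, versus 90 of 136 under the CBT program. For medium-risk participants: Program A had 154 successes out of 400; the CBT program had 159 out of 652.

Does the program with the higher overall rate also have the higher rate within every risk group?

Yes

High-risk: Program A 153/923 = 16.6%, the CBT program 242/1916 = 12.6% → Program A
Low-risk: Program A 48/64 = 75.0%, the CBT program 90/136 = 66.2% → Program A
Medium-risk: Program A 154/400 = 38.5%, the CBT program 159/652 = 24.4% → Program A
Overall: Program A 355/1387 = 25.6%, the CBT program 491/2704 = 18.2% → Program A
Program A wins overall and in every risk group — no reversal.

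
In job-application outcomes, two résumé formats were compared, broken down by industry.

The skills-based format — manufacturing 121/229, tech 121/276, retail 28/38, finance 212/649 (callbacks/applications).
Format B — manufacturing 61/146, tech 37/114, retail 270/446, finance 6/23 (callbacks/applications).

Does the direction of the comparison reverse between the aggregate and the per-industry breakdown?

Manufacturing: the skills-based format 121/229 = 52.8%, Format B 61/146 = 41.8% → the skills-based format
Tech: the skills-based format 121/276 = 43.8%, Format B 37/114 = 32.5% → the skills-based format
Retail: the skills-based format 28/38 = 73.7%, Format B 270/446 = 60.5% → the skills-based format
Finance: the skills-based format 212/649 = 32.7%, Format B 6/23 = 26.1% → the skills-based format
Overall: the skills-based format 482/1192 = 40.4%, Format B 374/729 = 51.3% → Format B
The skills-based format wins each industry group but Format B wins overall — the comparison reverses. The skills-based format's applications skew toward finance, which has a lower base rate.

Yes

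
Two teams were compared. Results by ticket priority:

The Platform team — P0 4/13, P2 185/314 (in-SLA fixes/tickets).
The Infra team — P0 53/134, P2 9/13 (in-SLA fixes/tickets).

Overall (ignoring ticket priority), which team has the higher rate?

the Platform team

P0: the Platform team 4/13 = 30.8%, the Infra team 53/134 = 39.6% → the Infra team
P2: the Platform team 185/314 = 58.9%, the Infra team 9/13 = 69.2% → the Infra team
Overall: the Platform team 189/327 = 57.8%, the Infra team 62/147 = 42.2% → the Platform team
(The Infra team wins every ticket group but the Platform team wins overall — the Infra team's tickets skew toward the low-rate P0 group.)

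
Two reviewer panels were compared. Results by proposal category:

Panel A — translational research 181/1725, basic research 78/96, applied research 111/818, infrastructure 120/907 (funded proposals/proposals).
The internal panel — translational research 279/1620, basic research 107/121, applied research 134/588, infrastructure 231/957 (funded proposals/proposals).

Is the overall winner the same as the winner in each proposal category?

Translational research: Panel A 181/1725 = 10.5%, the internal panel 279/1620 = 17.2% → the internal panel
Basic research: Panel A 78/96 = 81.2%, the internal panel 107/121 = 88.4% → the internal panel
Applied research: Panel A 111/818 = 13.6%, the internal panel 134/588 = 22.8% → the internal panel
Infrastructure: Panel A 120/907 = 13.2%, the internal panel 231/957 = 24.1% → the internal panel
Overall: Panel A 490/3546 = 13.8%, the internal panel 751/3286 = 22.9% → the internal panel
The internal panel wins overall and in every proposal group — no reversal.

Yes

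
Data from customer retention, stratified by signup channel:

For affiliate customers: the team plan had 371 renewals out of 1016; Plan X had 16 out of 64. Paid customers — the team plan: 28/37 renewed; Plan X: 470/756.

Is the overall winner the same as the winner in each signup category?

No

Affiliate: the team plan 371/1016 = 36.5%, Plan X 16/64 = 25.0% → the team plan
Paid: the team plan 28/37 = 75.7%, Plan X 470/756 = 62.2% → the team plan
Overall: the team plan 399/1053 = 37.9%, Plan X 486/820 = 59.3% → Plan X
The team plan wins each signup group but Plan X wins overall — the comparison reverses. The team plan's customers skew toward affiliate, which has a lower base rate.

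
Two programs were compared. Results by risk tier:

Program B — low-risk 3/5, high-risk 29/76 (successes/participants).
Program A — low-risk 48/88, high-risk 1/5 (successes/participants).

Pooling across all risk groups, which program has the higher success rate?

Program A

Low-risk: Program B 3/5 = 60.0%, Program A 48/88 = 54.5% → Program B
High-risk: Program B 29/76 = 38.2%, Program A 1/5 = 20.0% → Program B
Overall: Program B 32/81 = 39.5%, Program A 49/93 = 52.7% → Program A
(Program B wins every risk group but Program A wins overall — Program B's participants skew toward the low-rate high-risk group.)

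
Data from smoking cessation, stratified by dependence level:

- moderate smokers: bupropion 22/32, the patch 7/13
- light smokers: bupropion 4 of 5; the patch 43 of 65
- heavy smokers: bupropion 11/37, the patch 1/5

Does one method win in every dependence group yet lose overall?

Moderate smokers: bupropion 22/32 = 68.8%, the patch 7/13 = 53.8% → bupropion
Light smokers: bupropion 4/5 = 80.0%, the patch 43/65 = 66.2% → bupropion
Heavy smokers: bupropion 11/37 = 29.7%, the patch 1/5 = 20.0% → bupropion
Overall: bupropion 37/74 = 50.0%, the patch 51/83 = 61.4% → the patch
Bupropion wins each dependence group but the patch wins overall — the comparison reverses. Bupropion's participants skew toward heavy smokers, which has a lower base rate.

Yes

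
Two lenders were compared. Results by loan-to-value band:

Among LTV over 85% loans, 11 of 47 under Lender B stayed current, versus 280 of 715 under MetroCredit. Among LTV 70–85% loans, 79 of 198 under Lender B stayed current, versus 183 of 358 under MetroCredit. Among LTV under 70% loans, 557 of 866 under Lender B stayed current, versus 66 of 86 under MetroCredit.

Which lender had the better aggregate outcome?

Lender B

LTV over 85%: Lender B 11/47 = 23.4%, MetroCredit 280/715 = 39.2% → MetroCredit
LTV 70–85%: Lender B 79/198 = 39.9%, MetroCredit 183/358 = 51.1% → MetroCredit
LTV under 70%: Lender B 557/866 = 64.3%, MetroCredit 66/86 = 76.7% → MetroCredit
Overall: Lender B 647/1111 = 58.2%, MetroCredit 529/1159 = 45.6% → Lender B
(MetroCredit wins every loan-to-value group but Lender B wins overall — MetroCredit's loans skew toward the low-rate LTV over 85% group.)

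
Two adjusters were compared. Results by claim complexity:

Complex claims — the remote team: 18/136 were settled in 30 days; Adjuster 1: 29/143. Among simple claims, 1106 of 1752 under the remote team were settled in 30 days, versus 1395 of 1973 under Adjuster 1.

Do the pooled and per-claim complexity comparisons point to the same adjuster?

Yes

Complex: the remote team 18/136 = 13.2%, Adjuster 1 29/143 = 20.3% → Adjuster 1
Simple: the remote team 1106/1752 = 63.1%, Adjuster 1 1395/1973 = 70.7% → Adjuster 1
Overall: the remote team 1124/1888 = 59.5%, Adjuster 1 1424/2116 = 67.3% → Adjuster 1
Adjuster 1 wins overall and in every claim group — no reversal.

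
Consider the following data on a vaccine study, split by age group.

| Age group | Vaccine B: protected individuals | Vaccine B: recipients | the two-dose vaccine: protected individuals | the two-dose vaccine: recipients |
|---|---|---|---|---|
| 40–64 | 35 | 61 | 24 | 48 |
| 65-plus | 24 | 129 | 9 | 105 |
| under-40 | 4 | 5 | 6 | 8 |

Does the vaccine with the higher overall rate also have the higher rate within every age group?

40–64: Vaccine B 35/61 = 57.4%, the two-dose vaccine 24/48 = 50.0% → Vaccine B
65-plus: Vaccine B 24/129 = 18.6%, the two-dose vaccine 9/105 = 8.6% → Vaccine B
Under-40: Vaccine B 4/5 = 80.0%, the two-dose vaccine 6/8 = 75.0% → Vaccine B
Overall: Vaccine B 63/195 = 32.3%, the two-dose vaccine 39/161 = 24.2% → Vaccine B
Vaccine B wins overall and in every age group — no reversal.

Yes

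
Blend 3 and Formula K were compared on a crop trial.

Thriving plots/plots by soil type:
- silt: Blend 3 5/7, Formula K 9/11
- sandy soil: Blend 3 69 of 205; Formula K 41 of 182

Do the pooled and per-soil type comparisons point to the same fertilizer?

Silt: Blend 3 5/7 = 71.4%, Formula K 9/11 = 81.8% → Formula K
Sandy soil: Blend 3 69/205 = 33.7%, Formula K 41/182 = 22.5% → Blend 3
Overall: Blend 3 74/212 = 34.9%, Formula K 50/193 = 25.9% → Blend 3
Neither sweeps: Blend 3 wins 1 of 2 groups, Formula K wins 1. Blend 3 wins overall but not every group — no Simpson reversal.

No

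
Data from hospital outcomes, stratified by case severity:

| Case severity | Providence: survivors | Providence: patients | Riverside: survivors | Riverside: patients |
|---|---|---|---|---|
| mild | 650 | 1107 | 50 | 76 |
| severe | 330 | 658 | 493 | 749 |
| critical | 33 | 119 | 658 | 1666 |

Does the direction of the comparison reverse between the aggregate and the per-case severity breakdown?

Yes

Mild: Providence 650/1107 = 58.7%, Riverside 50/76 = 65.8% → Riverside
Severe: Providence 330/658 = 50.2%, Riverside 493/749 = 65.8% → Riverside
Critical: Providence 33/119 = 27.7%, Riverside 658/1666 = 39.5% → Riverside
Overall: Providence 1013/1884 = 53.8%, Riverside 1201/2491 = 48.2% → Providence
Riverside wins each case group but Providence wins overall — the comparison reverses. Riverside's patients skew toward critical, which has a lower base rate.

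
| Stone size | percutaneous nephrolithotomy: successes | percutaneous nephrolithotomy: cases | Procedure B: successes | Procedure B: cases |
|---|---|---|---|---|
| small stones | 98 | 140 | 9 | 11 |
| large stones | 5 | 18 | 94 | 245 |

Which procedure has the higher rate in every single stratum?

Procedure B

Small stones: percutaneous nephrolithotomy 98/140 = 70.0%, Procedure B 9/11 = 81.8% → Procedure B
Large stones: percutaneous nephrolithotomy 5/18 = 27.8%, Procedure B 94/245 = 38.4% → Procedure B
Procedure B has the higher rate in both groups.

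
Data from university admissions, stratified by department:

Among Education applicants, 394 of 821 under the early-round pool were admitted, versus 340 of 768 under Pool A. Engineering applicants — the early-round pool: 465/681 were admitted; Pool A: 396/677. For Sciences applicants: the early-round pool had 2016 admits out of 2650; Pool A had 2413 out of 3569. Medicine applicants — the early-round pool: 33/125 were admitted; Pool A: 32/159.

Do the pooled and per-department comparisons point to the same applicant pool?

Yes

Education: the early-round pool 394/821 = 48.0%, Pool A 340/768 = 44.3% → the early-round pool
Engineering: the early-round pool 465/681 = 68.3%, Pool A 396/677 = 58.5% → the early-round pool
Sciences: the early-round pool 2016/2650 = 76.1%, Pool A 2413/3569 = 67.6% → the early-round pool
Medicine: the early-round pool 33/125 = 26.4%, Pool A 32/159 = 20.1% → the early-round pool
Overall: the early-round pool 2908/4277 = 68.0%, Pool A 3181/5173 = 61.5% → the early-round pool
The early-round pool wins overall and in every department group — no reversal.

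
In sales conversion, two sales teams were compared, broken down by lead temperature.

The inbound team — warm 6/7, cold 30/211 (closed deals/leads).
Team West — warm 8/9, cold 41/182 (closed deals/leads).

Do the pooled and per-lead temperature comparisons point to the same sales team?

Yes

Warm: the inbound team 6/7 = 85.7%, Team West 8/9 = 88.9% → Team West
Cold: the inbound team 30/211 = 14.2%, Team West 41/182 = 22.5% → Team West
Overall: the inbound team 36/218 = 16.5%, Team West 49/191 = 25.7% → Team West
Team West wins overall and in every lead group — no reversal.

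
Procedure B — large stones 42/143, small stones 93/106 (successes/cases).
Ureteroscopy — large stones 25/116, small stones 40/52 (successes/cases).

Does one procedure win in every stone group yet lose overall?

No

Large stones: Procedure B 42/143 = 29.4%, ureteroscopy 25/116 = 21.6% → Procedure B
Small stones: Procedure B 93/106 = 87.7%, ureteroscopy 40/52 = 76.9% → Procedure B
Overall: Procedure B 135/249 = 54.2%, ureteroscopy 65/168 = 38.7% → Procedure B
Procedure B wins overall and in every stone group — no reversal.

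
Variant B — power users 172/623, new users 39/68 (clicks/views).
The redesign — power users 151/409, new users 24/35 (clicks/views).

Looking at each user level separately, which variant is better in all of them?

the redesign

Power users: Variant B 172/623 = 27.6%, the redesign 151/409 = 36.9% → the redesign
New users: Variant B 39/68 = 57.4%, the redesign 24/35 = 68.6% → the redesign
The redesign has the higher rate in both groups.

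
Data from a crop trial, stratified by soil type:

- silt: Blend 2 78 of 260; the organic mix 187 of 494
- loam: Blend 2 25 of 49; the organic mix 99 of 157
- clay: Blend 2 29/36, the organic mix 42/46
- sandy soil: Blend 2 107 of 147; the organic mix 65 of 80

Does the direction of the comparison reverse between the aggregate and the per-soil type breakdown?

Silt: Blend 2 78/260 = 30.0%, the organic mix 187/494 = 37.9% → the organic mix
Loam: Blend 2 25/49 = 51.0%, the organic mix 99/157 = 63.1% → the organic mix
Clay: Blend 2 29/36 = 80.6%, the organic mix 42/46 = 91.3% → the organic mix
Sandy soil: Blend 2 107/147 = 72.8%, the organic mix 65/80 = 81.2% → the organic mix
Overall: Blend 2 239/492 = 48.6%, the organic mix 393/777 = 50.6% → the organic mix
The organic mix wins overall and in every soil group — no reversal.

No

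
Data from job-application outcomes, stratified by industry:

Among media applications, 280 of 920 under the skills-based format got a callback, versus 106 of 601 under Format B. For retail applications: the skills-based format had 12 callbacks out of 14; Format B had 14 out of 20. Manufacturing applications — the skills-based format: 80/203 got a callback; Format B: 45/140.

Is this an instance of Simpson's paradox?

No

Media: the skills-based format 280/920 = 30.4%, Format B 106/601 = 17.6% → the skills-based format
Retail: the skills-based format 12/14 = 85.7%, Format B 14/20 = 70.0% → the skills-based format
Manufacturing: the skills-based format 80/203 = 39.4%, Format B 45/140 = 32.1% → the skills-based format
Overall: the skills-based format 372/1137 = 32.7%, Format B 165/761 = 21.7% → the skills-based format
The skills-based format wins overall and in every industry group — no reversal.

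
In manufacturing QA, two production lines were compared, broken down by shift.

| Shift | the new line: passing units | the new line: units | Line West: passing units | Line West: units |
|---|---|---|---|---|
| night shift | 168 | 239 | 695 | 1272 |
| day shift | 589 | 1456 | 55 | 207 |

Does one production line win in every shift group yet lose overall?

Yes

Night shift: the new line 168/239 = 70.3%, Line West 695/1272 = 54.6% → the new line
Day shift: the new line 589/1456 = 40.5%, Line West 55/207 = 26.6% → the new line
Overall: the new line 757/1695 = 44.7%, Line West 750/1479 = 50.7% → Line West
The new line wins each shift group but Line West wins overall — the comparison reverses. The new line's units skew toward day shift, which has a lower base rate.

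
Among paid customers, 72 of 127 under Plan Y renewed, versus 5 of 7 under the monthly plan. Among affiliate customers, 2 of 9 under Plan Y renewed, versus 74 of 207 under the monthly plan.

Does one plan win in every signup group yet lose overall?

Paid: Plan Y 72/127 = 56.7%, the monthly plan 5/7 = 71.4% → the monthly plan
Affiliate: Plan Y 2/9 = 22.2%, the monthly plan 74/207 = 35.7% → the monthly plan
Overall: Plan Y 74/136 = 54.4%, the monthly plan 79/214 = 36.9% → Plan Y
The monthly plan wins each signup group but Plan Y wins overall — the comparison reverses. The monthly plan's customers skew toward affiliate, which has a lower base rate.

Yes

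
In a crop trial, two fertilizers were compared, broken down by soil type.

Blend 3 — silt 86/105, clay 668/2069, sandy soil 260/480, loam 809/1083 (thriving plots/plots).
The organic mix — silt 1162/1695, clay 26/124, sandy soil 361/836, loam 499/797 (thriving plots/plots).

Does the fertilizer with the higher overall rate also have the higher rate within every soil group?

Silt: Blend 3 86/105 = 81.9%, the organic mix 1162/1695 = 68.6% → Blend 3
Clay: Blend 3 668/2069 = 32.3%, the organic mix 26/124 = 21.0% → Blend 3
Sandy soil: Blend 3 260/480 = 54.2%, the organic mix 361/836 = 43.2% → Blend 3
Loam: Blend 3 809/1083 = 74.7%, the organic mix 499/797 = 62.6% → Blend 3
Overall: Blend 3 1823/3737 = 48.8%, the organic mix 2048/3452 = 59.3% → the organic mix
Blend 3 wins each soil group but the organic mix wins overall — the comparison reverses. Blend 3's plots skew toward clay, which has a lower base rate.

No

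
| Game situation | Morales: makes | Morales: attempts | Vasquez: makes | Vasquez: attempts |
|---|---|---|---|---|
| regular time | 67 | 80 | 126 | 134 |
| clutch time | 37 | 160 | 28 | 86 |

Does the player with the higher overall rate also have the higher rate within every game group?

Regular time: Morales 67/80 = 83.8%, Vasquez 126/134 = 94.0% → Vasquez
Clutch time: Morales 37/160 = 23.1%, Vasquez 28/86 = 32.6% → Vasquez
Overall: Morales 104/240 = 43.3%, Vasquez 154/220 = 70.0% → Vasquez
Vasquez wins overall and in every game group — no reversal.

Yes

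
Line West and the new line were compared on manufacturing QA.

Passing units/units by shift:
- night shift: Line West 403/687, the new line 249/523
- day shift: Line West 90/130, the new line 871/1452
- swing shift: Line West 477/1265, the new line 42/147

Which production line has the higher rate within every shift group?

Line West

Night shift: Line West 403/687 = 58.7%, the new line 249/523 = 47.6% → Line West
Day shift: Line West 90/130 = 69.2%, the new line 871/1452 = 60.0% → Line West
Swing shift: Line West 477/1265 = 37.7%, the new line 42/147 = 28.6% → Line West
Line West has the higher rate in all 3 groups.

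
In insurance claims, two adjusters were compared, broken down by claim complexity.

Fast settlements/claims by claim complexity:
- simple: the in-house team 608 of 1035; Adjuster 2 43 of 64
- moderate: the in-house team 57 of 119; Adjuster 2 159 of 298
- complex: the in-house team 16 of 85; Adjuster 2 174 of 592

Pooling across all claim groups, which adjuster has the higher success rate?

the in-house team

Simple: the in-house team 608/1035 = 58.7%, Adjuster 2 43/64 = 67.2% → Adjuster 2
Moderate: the in-house team 57/119 = 47.9%, Adjuster 2 159/298 = 53.4% → Adjuster 2
Complex: the in-house team 16/85 = 18.8%, Adjuster 2 174/592 = 29.4% → Adjuster 2
Overall: the in-house team 681/1239 = 55.0%, Adjuster 2 376/954 = 39.4% → the in-house team
(Adjuster 2 wins every claim group but the in-house team wins overall — Adjuster 2's claims skew toward the low-rate complex group.)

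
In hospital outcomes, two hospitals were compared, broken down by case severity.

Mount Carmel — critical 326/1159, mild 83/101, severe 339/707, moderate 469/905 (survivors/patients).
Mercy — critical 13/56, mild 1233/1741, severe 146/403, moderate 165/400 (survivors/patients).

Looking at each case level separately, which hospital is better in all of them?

Mount Carmel

Critical: Mount Carmel 326/1159 = 28.1%, Mercy 13/56 = 23.2% → Mount Carmel
Mild: Mount Carmel 83/101 = 82.2%, Mercy 1233/1741 = 70.8% → Mount Carmel
Severe: Mount Carmel 339/707 = 47.9%, Mercy 146/403 = 36.2% → Mount Carmel
Moderate: Mount Carmel 469/905 = 51.8%, Mercy 165/400 = 41.2% → Mount Carmel
Mount Carmel has the higher rate in all 4 groups.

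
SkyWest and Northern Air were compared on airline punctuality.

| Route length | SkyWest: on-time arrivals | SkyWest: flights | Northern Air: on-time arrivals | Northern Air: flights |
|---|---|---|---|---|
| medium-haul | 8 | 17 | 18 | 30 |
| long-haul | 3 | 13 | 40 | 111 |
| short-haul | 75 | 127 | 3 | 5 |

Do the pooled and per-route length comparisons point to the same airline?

No

Medium-haul: SkyWest 8/17 = 47.1%, Northern Air 18/30 = 60.0% → Northern Air
Long-haul: SkyWest 3/13 = 23.1%, Northern Air 40/111 = 36.0% → Northern Air
Short-haul: SkyWest 75/127 = 59.1%, Northern Air 3/5 = 60.0% → Northern Air
Overall: SkyWest 86/157 = 54.8%, Northern Air 61/146 = 41.8% → SkyWest
Northern Air wins each route group but SkyWest wins overall — the comparison reverses. Northern Air's flights skew toward long-haul, which has a lower base rate.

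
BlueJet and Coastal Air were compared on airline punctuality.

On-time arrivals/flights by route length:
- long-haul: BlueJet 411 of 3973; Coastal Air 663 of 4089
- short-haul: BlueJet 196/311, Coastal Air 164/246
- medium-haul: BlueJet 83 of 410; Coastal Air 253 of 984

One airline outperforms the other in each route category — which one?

Coastal Air

Long-haul: BlueJet 411/3973 = 10.3%, Coastal Air 663/4089 = 16.2% → Coastal Air
Short-haul: BlueJet 196/311 = 63.0%, Coastal Air 164/246 = 66.7% → Coastal Air
Medium-haul: BlueJet 83/410 = 20.2%, Coastal Air 253/984 = 25.7% → Coastal Air
Coastal Air has the higher rate in all 3 groups.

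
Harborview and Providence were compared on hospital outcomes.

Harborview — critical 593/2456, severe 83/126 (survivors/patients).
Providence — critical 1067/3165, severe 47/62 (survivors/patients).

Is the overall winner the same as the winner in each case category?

Critical: Harborview 593/2456 = 24.1%, Providence 1067/3165 = 33.7% → Providence
Severe: Harborview 83/126 = 65.9%, Providence 47/62 = 75.8% → Providence
Overall: Harborview 676/2582 = 26.2%, Providence 1114/3227 = 34.5% → Providence
Providence wins overall and in every case group — no reversal.

Yes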